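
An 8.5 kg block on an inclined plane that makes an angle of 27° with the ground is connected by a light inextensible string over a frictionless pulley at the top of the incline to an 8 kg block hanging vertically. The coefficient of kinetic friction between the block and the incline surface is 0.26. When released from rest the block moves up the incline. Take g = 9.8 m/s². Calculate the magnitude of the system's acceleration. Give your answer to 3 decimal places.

1.290 m/s²

For the block on the incline: the weight component along the slope is m₁g sin 27° = 8.5 × 9.8 × 0.4540 = 37.818 N and the normal force is N = m₁g cos 27° = 74.221 N.
Kinetic friction opposes the block's motion up the incline: f = μN = 0.26 × 74.221 = 19.297 N acting down the slope.
Newton's second law for the block (up-slope positive): T − 37.818 − 19.297 = 8.5 a. For the hanging block (downward positive): 8 × 9.8 − T = 8 a.
Adding the two equations eliminates T: 21.285 = 16.5 a, so a = 1.2900 m/s².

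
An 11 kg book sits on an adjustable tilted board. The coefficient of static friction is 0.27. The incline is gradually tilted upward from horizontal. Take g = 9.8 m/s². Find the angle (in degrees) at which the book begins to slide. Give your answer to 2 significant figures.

At the threshold of sliding, static friction is at its maximum μ_s N and exactly balances the weight component along the incline: mg sin θ = μ_s mg cos θ.
Hence tan θ = μ_s = 0.27, so θ = arctan(0.27) = 15.1096°.

15°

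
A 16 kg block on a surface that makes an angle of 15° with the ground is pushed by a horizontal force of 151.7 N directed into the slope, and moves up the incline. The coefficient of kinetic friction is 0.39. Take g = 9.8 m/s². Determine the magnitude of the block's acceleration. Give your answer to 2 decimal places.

The horizontal push has components F cos 15° = 151.7 × 0.9659 = 146.527 N up the incline and F sin 15° = 151.7 × 0.2588 = 39.260 N pressing into the surface.
The normal force is therefore N = mg cos 15° + F sin 15° = 151.453 + 39.260 = 190.713 N, and kinetic friction down the slope is μN = 0.39 × 190.713 = 74.378 N.
Along the incline: F cos 15° − mg sin 15° − μN = ma, so 146.527 − 40.580 − 74.378 = 16 a, giving a = 1.9731 m/s².

1.97 m/s²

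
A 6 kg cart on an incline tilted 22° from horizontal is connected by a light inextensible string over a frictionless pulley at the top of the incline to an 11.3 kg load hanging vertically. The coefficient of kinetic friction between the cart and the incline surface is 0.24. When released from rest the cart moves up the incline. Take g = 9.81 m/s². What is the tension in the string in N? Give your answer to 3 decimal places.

For the cart on the incline: the weight component along the slope is m₁g sin 22° = 6 × 9.81 × 0.3746 = 22.049 N and the normal force is N = m₁g cos 22° = 54.574 N.
Kinetic friction opposes the cart's motion up the incline: f = μN = 0.24 × 54.574 = 13.098 N acting down the slope.
Newton's second law for the cart (up-slope positive): T − 22.049 − 13.098 = 6 a. For the hanging load (downward positive): 11.3 × 9.81 − T = 11.3 a.
Adding the two equations eliminates T: 75.706 = 17.3 a, so a = 4.3761 m/s².
Then from the hanging load's equation, T = 11.3 × (9.81 − 4.3761) = 61.403 N.

61.403 N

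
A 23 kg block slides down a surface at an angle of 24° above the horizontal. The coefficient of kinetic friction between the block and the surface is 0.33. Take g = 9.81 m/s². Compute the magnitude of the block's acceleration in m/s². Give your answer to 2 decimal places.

Resolving the weight along the incline: the component pulling the block down the slope is mg sin 24° = 23 × 9.81 × 0.4067 = 91.764 N, and the normal force is N = mg cos 24° = 23 × 9.81 × 0.9135 = 206.113 N.
Kinetic friction acts up the slope with magnitude f = μN = 0.33 × 206.113 = 68.017 N.
Net force along the incline is 91.764 − 68.017 = 23.747 N, so a = 23.747 / 23 = 1.0325 m/s².

1.03 m/s²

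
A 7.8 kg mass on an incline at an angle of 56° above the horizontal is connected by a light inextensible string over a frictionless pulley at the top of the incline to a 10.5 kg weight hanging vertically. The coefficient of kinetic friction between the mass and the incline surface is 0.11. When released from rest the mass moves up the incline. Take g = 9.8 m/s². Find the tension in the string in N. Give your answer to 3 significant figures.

For the mass on the incline: the weight component along the slope is m₁g sin 56° = 7.8 × 9.8 × 0.8290 = 63.369 N and the normal force is N = m₁g cos 56° = 42.745 N.
Kinetic friction opposes the mass's motion up the incline: f = μN = 0.11 × 42.745 = 4.702 N acting down the slope.
Newton's second law for the mass (up-slope positive): T − 63.369 − 4.702 = 7.8 a. For the hanging weight (downward positive): 10.5 × 9.8 − T = 10.5 a.
Adding the two equations eliminates T: 34.829 = 18.3 a, so a = 1.9032 m/s².
Then from the hanging weight's equation, T = 10.5 × (9.8 − 1.9032) = 82.916 N.

82.9 N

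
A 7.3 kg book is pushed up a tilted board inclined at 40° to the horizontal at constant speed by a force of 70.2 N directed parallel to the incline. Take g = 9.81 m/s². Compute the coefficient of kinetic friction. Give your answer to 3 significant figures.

At constant speed ΣF = 0 along the incline. The applied 70.2 N acts up the slope; the weight component mg sin 40° = 46.032 N and kinetic friction μN both act down the slope.
So 70.2 = 46.032 + μ × 54.859, giving μ = (70.2 − 46.032) / 54.859 = 0.4405.

0.441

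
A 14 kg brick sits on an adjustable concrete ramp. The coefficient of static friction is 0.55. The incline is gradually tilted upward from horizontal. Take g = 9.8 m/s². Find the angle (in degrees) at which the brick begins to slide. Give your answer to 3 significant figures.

At the threshold of sliding, static friction is at its maximum μ_s N and exactly balances the weight component along the incline: mg sin θ = μ_s mg cos θ.
Hence tan θ = μ_s = 0.55, so θ = arctan(0.55) = 28.8108°.

28.8°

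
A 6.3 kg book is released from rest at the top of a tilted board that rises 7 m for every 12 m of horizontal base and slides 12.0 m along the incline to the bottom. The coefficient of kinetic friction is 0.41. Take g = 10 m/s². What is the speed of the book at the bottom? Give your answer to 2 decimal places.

The weight component along the incline is mg sin 30.26° = 31.744 N and the normal force is N = mg cos 30.26° = 54.418 N.
Friction up the slope is f = μN = 0.41 × 54.418 = 22.311 N, so the net downslope force is 31.744 − 22.311 = 9.433 N and a = 9.433 / 6.3 = 1.4973 m/s².
Starting from rest over a distance of 12.0 m, v² = 2aL = 2 × 1.4973 × 12.0 = 35.9352, so v = 5.9946 m/s.

5.99 m/s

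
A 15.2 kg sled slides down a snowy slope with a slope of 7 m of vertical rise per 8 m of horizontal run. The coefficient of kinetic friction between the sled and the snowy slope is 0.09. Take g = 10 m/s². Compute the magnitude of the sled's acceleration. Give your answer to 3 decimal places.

Resolving the weight along the incline: the component pulling the sled down the slope is mg sin 41.19° = 15.2 × 10 × 0.6585 = 100.092 N, and the normal force is N = mg cos 41.19° = 15.2 × 10 × 0.7526 = 114.395 N.
Kinetic friction acts up the slope with magnitude f = μN = 0.09 × 114.395 = 10.296 N.
Net force along the incline is 100.092 − 10.296 = 89.796 N, so a = 89.796 / 15.2 = 5.9076 m/s².

5.908 m/s²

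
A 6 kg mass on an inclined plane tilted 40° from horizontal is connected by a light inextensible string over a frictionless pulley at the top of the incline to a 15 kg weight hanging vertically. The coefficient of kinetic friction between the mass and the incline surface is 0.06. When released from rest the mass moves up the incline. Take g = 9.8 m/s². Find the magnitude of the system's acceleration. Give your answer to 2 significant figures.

5.1 m/s²

For the mass on the incline: the weight component along the slope is m₁g sin 40° = 6 × 9.8 × 0.6428 = 37.797 N and the normal force is N = m₁g cos 40° = 45.043 N.
Kinetic friction opposes the mass's motion up the incline: f = μN = 0.06 × 45.043 = 2.703 N acting down the slope.
Newton's second law for the mass (up-slope positive): T − 37.797 − 2.703 = 6 a. For the hanging weight (downward positive): 15 × 9.8 − T = 15 a.
Adding the two equations eliminates T: 106.500 = 21 a, so a = 5.0714 m/s².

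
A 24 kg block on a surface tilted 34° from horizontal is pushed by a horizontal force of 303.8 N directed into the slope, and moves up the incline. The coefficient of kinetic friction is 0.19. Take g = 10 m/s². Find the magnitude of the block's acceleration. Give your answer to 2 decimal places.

The horizontal push has components F cos 34° = 303.8 × 0.8290 = 251.850 N up the incline and F sin 34° = 303.8 × 0.5592 = 169.885 N pressing into the surface.
The normal force is therefore N = mg cos 34° + F sin 34° = 198.960 + 169.885 = 368.845 N, and kinetic friction down the slope is μN = 0.19 × 368.845 = 70.081 N.
Along the incline: F cos 34° − mg sin 34° − μN = ma, so 251.850 − 134.208 − 70.081 = 24 a, giving a = 1.9817 m/s².

1.98 m/s²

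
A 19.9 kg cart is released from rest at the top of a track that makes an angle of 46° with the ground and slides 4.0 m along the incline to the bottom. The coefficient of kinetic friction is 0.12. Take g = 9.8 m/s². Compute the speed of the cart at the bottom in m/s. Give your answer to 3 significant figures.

The weight component along the incline is mg sin 46° = 140.286 N and the normal force is N = mg cos 46° = 135.472 N.
Friction up the slope is f = μN = 0.12 × 135.472 = 16.257 N, so the net downslope force is 140.286 − 16.257 = 124.029 N and a = 124.029 / 19.9 = 6.2326 m/s².
Starting from rest over a distance of 4.0 m, v² = 2aL = 2 × 6.2326 × 4.0 = 49.8608, so v = 7.0612 m/s.

7.06 m/s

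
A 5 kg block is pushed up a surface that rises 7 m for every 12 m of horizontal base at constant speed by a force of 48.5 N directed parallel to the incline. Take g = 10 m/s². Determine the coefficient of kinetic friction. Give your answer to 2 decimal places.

At constant speed ΣF = 0 along the incline. The applied 48.5 N acts up the slope; the weight component mg sin 30.26° = 25.194 N and kinetic friction μN both act down the slope.
So 48.5 = 25.194 + μ × 43.189, giving μ = (48.5 − 25.194) / 43.189 = 0.5396.

0.54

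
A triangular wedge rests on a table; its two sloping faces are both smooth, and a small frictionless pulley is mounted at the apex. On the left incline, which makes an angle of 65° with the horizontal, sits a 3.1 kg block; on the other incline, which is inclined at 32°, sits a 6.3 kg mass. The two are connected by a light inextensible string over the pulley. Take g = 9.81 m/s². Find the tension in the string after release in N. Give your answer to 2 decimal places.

29.27 N

Resolve each weight along its own incline: the 3.1 kg mass has component 3.1 × 9.81 × sin 65° = 27.562 N down its slope, and the 6.3 kg mass has 6.3 × 9.81 × sin 32° = 32.751 N down its slope.
The 6.3 kg side's 32.751 N exceeds the other side's 27.562 N, so that mass slides down and the 3.1 kg mass slides up. Taking that direction as positive, Newton's second law for the whole system gives 32.751 − 27.562 = (3.1 + 6.3) a, so a = 5.189 / 9.4 = 0.5520 m/s².
For the 3.1 kg mass (up-slope positive): T − 27.562 = 3.1 × 0.5520, so T = 29.273 N.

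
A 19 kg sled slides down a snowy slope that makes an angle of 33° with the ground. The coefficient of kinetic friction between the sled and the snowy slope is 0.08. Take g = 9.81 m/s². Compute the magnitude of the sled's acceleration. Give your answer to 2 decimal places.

4.68 m/s²

Resolving the weight along the incline: the component pulling the sled down the slope is mg sin 33° = 19 × 9.81 × 0.5446 = 101.508 N, and the normal force is N = mg cos 33° = 19 × 9.81 × 0.8387 = 156.325 N.
Kinetic friction acts up the slope with magnitude f = μN = 0.08 × 156.325 = 12.506 N.
Net force along the incline is 101.508 − 12.506 = 89.002 N, so a = 89.002 / 19 = 4.6843 m/s².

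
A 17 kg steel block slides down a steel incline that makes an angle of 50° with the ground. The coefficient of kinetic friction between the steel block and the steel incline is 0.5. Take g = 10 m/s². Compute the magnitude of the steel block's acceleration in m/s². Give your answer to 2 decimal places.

4.45 m/s²

Resolving the weight along the incline: the component pulling the steel block down the slope is mg sin 50° = 17 × 10 × 0.7660 = 130.220 N, and the normal force is N = mg cos 50° = 17 × 10 × 0.6428 = 109.276 N.
Kinetic friction acts up the slope with magnitude f = μN = 0.5 × 109.276 = 54.638 N.
Net force along the incline is 130.220 − 54.638 = 75.582 N, so a = 75.582 / 17 = 4.4460 m/s².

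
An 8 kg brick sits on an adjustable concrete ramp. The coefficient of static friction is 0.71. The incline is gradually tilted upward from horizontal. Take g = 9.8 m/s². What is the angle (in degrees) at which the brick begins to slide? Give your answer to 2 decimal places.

At the threshold of sliding, static friction is at its maximum μ_s N and exactly balances the weight component along the incline: mg sin θ = μ_s mg cos θ.
Hence tan θ = μ_s = 0.71, so θ = arctan(0.71) = 35.3748°.

35.37°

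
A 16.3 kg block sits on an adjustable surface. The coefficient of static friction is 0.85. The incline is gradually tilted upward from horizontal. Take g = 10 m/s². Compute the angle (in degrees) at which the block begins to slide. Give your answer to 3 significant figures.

40.4°

At the threshold of sliding, static friction is at its maximum μ_s N and exactly balances the weight component along the incline: mg sin θ = μ_s mg cos θ.
Hence tan θ = μ_s = 0.85, so θ = arctan(0.85) = 40.3645°.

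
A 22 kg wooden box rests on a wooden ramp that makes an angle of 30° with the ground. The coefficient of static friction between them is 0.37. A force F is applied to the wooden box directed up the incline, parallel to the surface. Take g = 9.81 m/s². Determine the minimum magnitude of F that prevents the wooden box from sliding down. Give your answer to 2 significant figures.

The normal force is N = mg cos 30° = 186.906 N. With F at its minimum the wooden box is on the verge of sliding down, so static friction is at its maximum μ_s N = 0.37 × 186.906 = 69.155 N and acts up the slope.
Equilibrium along the incline: F + μ_s N = mg sin 30°, so F = 107.910 − 69.155 = 38.755 N.

39 N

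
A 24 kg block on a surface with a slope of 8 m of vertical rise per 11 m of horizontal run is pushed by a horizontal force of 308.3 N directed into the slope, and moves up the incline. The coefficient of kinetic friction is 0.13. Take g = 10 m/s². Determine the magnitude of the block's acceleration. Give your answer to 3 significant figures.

The horizontal push has components F cos 36.03° = 308.3 × 0.8087 = 249.322 N up the incline and F sin 36.03° = 308.3 × 0.5882 = 181.342 N pressing into the surface.
The normal force is therefore N = mg cos 36.03° + F sin 36.03° = 194.088 + 181.342 = 375.430 N, and kinetic friction down the slope is μN = 0.13 × 375.430 = 48.806 N.
Along the incline: F cos 36.03° − mg sin 36.03° − μN = ma, so 249.322 − 141.168 − 48.806 = 24 a, giving a = 2.4728 m/s².

2.47 m/s²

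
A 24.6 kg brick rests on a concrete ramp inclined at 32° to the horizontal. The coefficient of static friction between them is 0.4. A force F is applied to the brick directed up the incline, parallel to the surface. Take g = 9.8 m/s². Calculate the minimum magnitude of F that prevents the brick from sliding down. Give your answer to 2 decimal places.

45.97 N

The normal force is N = mg cos 32° = 204.447 N. With F at its minimum the brick is on the verge of sliding down, so static friction is at its maximum μ_s N = 0.4 × 204.447 = 81.779 N and acts up the slope.
Equilibrium along the incline: F + μ_s N = mg sin 32°, so F = 127.753 − 81.779 = 45.974 N.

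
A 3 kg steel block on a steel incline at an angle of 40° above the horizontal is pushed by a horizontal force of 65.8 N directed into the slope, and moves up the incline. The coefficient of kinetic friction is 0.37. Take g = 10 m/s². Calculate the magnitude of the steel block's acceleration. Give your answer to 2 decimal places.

The horizontal push has components F cos 40° = 65.8 × 0.7660 = 50.403 N up the incline and F sin 40° = 65.8 × 0.6428 = 42.296 N pressing into the surface.
The normal force is therefore N = mg cos 40° + F sin 40° = 22.980 + 42.296 = 65.276 N, and kinetic friction down the slope is μN = 0.37 × 65.276 = 24.152 N.
Along the incline: F cos 40° − mg sin 40° − μN = ma, so 50.403 − 19.284 − 24.152 = 3 a, giving a = 2.3223 m/s².

2.32 m/s²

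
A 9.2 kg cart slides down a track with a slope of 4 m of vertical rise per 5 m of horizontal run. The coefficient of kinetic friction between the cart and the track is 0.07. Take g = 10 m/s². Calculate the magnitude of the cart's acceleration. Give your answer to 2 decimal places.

Resolving the weight along the incline: the component pulling the cart down the slope is mg sin 38.66° = 9.2 × 10 × 0.6247 = 57.472 N, and the normal force is N = mg cos 38.66° = 9.2 × 10 × 0.7809 = 71.843 N.
Kinetic friction acts up the slope with magnitude f = μN = 0.07 × 71.843 = 5.029 N.
Net force along the incline is 57.472 − 5.029 = 52.443 N, so a = 52.443 / 9.2 = 5.7003 m/s².

5.70 m/s²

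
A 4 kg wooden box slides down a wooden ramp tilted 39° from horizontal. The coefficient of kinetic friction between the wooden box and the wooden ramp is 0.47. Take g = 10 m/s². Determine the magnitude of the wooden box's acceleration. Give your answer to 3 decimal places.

2.641 m/s²

Resolving the weight along the incline: the component pulling the wooden box down the slope is mg sin 39° = 4 × 10 × 0.6293 = 25.172 N, and the normal force is N = mg cos 39° = 4 × 10 × 0.7771 = 31.084 N.
Kinetic friction acts up the slope with magnitude f = μN = 0.47 × 31.084 = 14.609 N.
Net force along the incline is 25.172 − 14.609 = 10.563 N, so a = 10.563 / 4 = 2.6408 m/s².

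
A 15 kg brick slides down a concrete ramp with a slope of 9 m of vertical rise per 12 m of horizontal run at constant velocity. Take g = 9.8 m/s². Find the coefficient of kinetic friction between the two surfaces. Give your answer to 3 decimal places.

0.750

At constant velocity the net force along the incline is zero: mg sin 36.87° = μ mg cos 36.87°.
So μ = tan 36.87° = 0.6000 / 0.8000 = 0.7500.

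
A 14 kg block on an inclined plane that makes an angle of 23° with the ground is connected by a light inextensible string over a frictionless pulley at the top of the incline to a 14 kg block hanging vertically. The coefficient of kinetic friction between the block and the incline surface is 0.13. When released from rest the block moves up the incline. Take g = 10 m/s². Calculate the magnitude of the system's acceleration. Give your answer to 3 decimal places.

For the block on the incline: the weight component along the slope is m₁g sin 23° = 14 × 10 × 0.3907 = 54.698 N and the normal force is N = m₁g cos 23° = 128.871 N.
Kinetic friction opposes the block's motion up the incline: f = μN = 0.13 × 128.871 = 16.753 N acting down the slope.
Newton's second law for the block (up-slope positive): T − 54.698 − 16.753 = 14 a. For the hanging block (downward positive): 14 × 10 − T = 14 a.
Adding the two equations eliminates T: 68.549 = 28 a, so a = 2.4482 m/s².

2.448 m/s²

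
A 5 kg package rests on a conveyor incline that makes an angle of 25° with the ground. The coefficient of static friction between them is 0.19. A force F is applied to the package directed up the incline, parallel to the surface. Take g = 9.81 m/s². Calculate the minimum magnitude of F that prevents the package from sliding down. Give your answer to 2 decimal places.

The normal force is N = mg cos 25° = 44.454 N. With F at its minimum the package is on the verge of sliding down, so static friction is at its maximum μ_s N = 0.19 × 44.454 = 8.446 N and acts up the slope.
Equilibrium along the incline: F + μ_s N = mg sin 25°, so F = 20.729 − 8.446 = 12.283 N.

12.28 N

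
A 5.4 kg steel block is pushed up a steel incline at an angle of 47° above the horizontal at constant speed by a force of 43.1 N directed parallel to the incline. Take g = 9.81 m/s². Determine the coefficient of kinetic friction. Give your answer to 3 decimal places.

At constant speed ΣF = 0 along the incline. The applied 43.1 N acts up the slope; the weight component mg sin 47° = 38.743 N and kinetic friction μN both act down the slope.
So 43.1 = 38.743 + μ × 36.128, giving μ = (43.1 − 38.743) / 36.128 = 0.1206.

0.121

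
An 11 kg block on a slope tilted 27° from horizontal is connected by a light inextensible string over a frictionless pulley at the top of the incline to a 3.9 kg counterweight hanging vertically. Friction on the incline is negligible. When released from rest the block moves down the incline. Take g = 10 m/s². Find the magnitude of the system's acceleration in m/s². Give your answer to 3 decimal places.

For the block on the incline: the weight component along the slope is m₁g sin 27° = 11 × 10 × 0.4540 = 49.940 N and the normal force is N = m₁g cos 27° = 98.011 N.
Newton's second law for the block (down-slope positive): 49.940 − T = 11 a. For the hanging counterweight (upward positive): T − 3.9 × 10 = 3.9 a.
Adding the two equations eliminates T: 10.940 = 14.9 a, so a = 0.7342 m/s².

0.734 m/s²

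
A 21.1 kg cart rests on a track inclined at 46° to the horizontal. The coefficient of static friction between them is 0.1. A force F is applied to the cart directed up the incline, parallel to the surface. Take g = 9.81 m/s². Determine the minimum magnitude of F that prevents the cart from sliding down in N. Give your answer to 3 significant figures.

135 N

The normal force is N = mg cos 46° = 143.788 N. With F at its minimum the cart is on the verge of sliding down, so static friction is at its maximum μ_s N = 0.1 × 143.788 = 14.379 N and acts up the slope.
Equilibrium along the incline: F + μ_s N = mg sin 46°, so F = 148.897 − 14.379 = 134.518 N.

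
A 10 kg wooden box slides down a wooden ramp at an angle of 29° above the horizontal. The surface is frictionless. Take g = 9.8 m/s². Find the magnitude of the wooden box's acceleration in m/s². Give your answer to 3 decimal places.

Resolving the weight along the incline: the component pulling the wooden box down the slope is mg sin 29° = 10 × 9.8 × 0.4848 = 47.510 N, and the normal force is N = mg cos 29° = 10 × 9.8 × 0.8746 = 85.711 N.
With no friction the net force along the incline is 47.510 N, so a = g sin 29° = 47.510 / 10 = 4.7510 m/s².

4.751 m/s²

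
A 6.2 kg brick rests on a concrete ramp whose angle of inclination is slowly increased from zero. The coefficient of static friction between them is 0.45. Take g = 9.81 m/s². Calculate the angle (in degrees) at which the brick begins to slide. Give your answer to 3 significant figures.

24.2°

At the threshold of sliding, static friction is at its maximum μ_s N and exactly balances the weight component along the incline: mg sin θ = μ_s mg cos θ.
Hence tan θ = μ_s = 0.45, so θ = arctan(0.45) = 24.2277°.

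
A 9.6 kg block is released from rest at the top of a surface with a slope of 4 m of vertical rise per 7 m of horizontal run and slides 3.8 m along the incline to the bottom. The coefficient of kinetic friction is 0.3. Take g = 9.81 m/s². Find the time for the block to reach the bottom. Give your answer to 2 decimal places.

1.81 s

The weight component along the incline is mg sin 29.74° = 46.724 N and the normal force is N = mg cos 29.74° = 81.768 N.
Friction up the slope is f = μN = 0.3 × 81.768 = 24.530 N, so the net downslope force is 46.724 − 24.530 = 22.194 N and a = 22.194 / 9.6 = 2.3119 m/s².
Starting from rest, L = ½at², so t = √(2L/a) = √(2 × 3.8 / 2.3119) = 1.8131 s.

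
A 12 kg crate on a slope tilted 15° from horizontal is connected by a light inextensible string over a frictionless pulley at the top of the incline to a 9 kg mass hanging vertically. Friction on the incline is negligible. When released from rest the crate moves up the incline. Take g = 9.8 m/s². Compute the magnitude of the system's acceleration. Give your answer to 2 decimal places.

For the crate on the incline: the weight component along the slope is m₁g sin 15° = 12 × 9.8 × 0.2588 = 30.435 N and the normal force is N = m₁g cos 15° = 113.593 N.
Newton's second law for the crate (up-slope positive): T − 30.435 = 12 a. For the hanging mass (downward positive): 9 × 9.8 − T = 9 a.
Adding the two equations eliminates T: 57.765 = 21 a, so a = 2.7507 m/s².

2.75 m/s²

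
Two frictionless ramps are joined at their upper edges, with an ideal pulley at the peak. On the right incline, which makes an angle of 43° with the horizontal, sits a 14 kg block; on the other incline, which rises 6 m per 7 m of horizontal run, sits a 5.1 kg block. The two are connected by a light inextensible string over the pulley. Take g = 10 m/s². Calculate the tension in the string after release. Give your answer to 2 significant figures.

50 N

Resolve each weight along its own incline: the 14 kg mass has component 14 × 10 × sin 43° = 95.480 N down its slope, and the 5.1 kg mass has 5.1 × 10 × sin 40.60° = 33.190 N down its slope.
The 14 kg side's 95.480 N exceeds the other side's 33.190 N, so that mass slides down and the 5.1 kg mass slides up. Taking that direction as positive, Newton's second law for the whole system gives 95.480 − 33.190 = (14 + 5.1) a, so a = 62.290 / 19.1 = 3.2613 m/s².
For the 5.1 kg mass (up-slope positive): T − 33.190 = 5.1 × 3.2613, so T = 49.823 N.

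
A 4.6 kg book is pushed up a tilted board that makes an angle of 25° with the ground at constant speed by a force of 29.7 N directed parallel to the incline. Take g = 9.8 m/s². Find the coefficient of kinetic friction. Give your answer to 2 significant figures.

At constant speed ΣF = 0 along the incline. The applied 29.7 N acts up the slope; the weight component mg sin 25° = 19.052 N and kinetic friction μN both act down the slope.
So 29.7 = 19.052 + μ × 40.856, giving μ = (29.7 − 19.052) / 40.856 = 0.2606.

0.26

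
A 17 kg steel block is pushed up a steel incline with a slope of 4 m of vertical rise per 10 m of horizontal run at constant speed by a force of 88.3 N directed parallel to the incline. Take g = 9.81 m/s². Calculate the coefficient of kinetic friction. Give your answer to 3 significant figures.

At constant speed ΣF = 0 along the incline. The applied 88.3 N acts up the slope; the weight component mg sin 21.80° = 61.937 N and kinetic friction μN both act down the slope.
So 88.3 = 61.937 + μ × 154.842, giving μ = (88.3 − 61.937) / 154.842 = 0.1703.

0.170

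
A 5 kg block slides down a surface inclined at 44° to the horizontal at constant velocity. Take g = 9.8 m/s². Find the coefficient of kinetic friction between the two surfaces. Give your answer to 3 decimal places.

0.966

At constant velocity the net force along the incline is zero: mg sin 44° = μ mg cos 44°.
So μ = tan 44° = 0.6947 / 0.7193 = 0.9658.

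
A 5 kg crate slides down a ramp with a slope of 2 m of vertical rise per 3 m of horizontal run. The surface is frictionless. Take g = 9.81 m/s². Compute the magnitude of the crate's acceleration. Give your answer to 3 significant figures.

5.44 m/s²

Resolving the weight along the incline: the component pulling the crate down the slope is mg sin 33.69° = 5 × 9.81 × 0.5547 = 27.208 N, and the normal force is N = mg cos 33.69° = 5 × 9.81 × 0.8321 = 40.815 N.
With no friction the net force along the incline is 27.208 N, so a = g sin 33.69° = 27.208 / 5 = 5.4416 m/s².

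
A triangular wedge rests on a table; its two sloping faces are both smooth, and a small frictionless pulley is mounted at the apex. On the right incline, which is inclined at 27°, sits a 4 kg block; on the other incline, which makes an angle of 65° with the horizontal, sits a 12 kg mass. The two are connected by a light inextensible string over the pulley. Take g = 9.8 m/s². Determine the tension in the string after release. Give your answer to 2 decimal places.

Resolve each weight along its own incline: the 4 kg mass has component 4 × 9.8 × sin 27° = 17.796 N down its slope, and the 12 kg mass has 12 × 9.8 × sin 65° = 106.582 N down its slope.
The 12 kg side's 106.582 N exceeds the other side's 17.796 N, so that mass slides down and the 4 kg mass slides up. Taking that direction as positive, Newton's second law for the whole system gives 106.582 − 17.796 = (4 + 12) a, so a = 88.786 / 16 = 5.5491 m/s².
For the 4 kg mass (up-slope positive): T − 17.796 = 4 × 5.5491, so T = 39.992 N.

39.99 N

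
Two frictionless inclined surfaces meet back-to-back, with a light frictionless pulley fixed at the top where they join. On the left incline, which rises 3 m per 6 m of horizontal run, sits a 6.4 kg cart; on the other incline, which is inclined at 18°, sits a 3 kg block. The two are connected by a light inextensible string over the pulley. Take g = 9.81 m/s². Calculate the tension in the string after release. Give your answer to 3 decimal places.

Resolve each weight along its own incline: the 6.4 kg mass has component 6.4 × 9.81 × sin 26.57° = 28.078 N down its slope, and the 3 kg mass has 3 × 9.81 × sin 18° = 9.094 N down its slope.
The 6.4 kg side's 28.078 N exceeds the other side's 9.094 N, so that mass slides down and the 3 kg mass slides up. Taking that direction as positive, Newton's second law for the whole system gives 28.078 − 9.094 = (6.4 + 3) a, so a = 18.984 / 9.4 = 2.0196 m/s².
For the 3 kg mass (up-slope positive): T − 9.094 = 3 × 2.0196, so T = 15.153 N.

15.153 N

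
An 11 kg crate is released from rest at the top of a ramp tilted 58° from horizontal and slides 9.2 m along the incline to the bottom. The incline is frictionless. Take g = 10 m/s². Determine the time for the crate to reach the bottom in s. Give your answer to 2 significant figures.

The weight component along the incline is mg sin 58° = 93.285 N and the normal force is N = mg cos 58° = 58.291 N.
With no friction, a = g sin 58° = 8.4805 m/s².
Starting from rest, L = ½at², so t = √(2L/a) = √(2 × 9.2 / 8.4805) = 1.4730 s.

1.5 s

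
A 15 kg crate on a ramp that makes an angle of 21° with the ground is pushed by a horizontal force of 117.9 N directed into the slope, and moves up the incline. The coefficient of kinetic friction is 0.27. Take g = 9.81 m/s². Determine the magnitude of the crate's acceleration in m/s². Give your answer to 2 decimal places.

The horizontal push has components F cos 21° = 117.9 × 0.9336 = 110.071 N up the incline and F sin 21° = 117.9 × 0.3584 = 42.255 N pressing into the surface.
The normal force is therefore N = mg cos 21° + F sin 21° = 137.379 + 42.255 = 179.634 N, and kinetic friction down the slope is μN = 0.27 × 179.634 = 48.501 N.
Along the incline: F cos 21° − mg sin 21° − μN = ma, so 110.071 − 52.739 − 48.501 = 15 a, giving a = 0.5887 m/s².

0.59 m/s²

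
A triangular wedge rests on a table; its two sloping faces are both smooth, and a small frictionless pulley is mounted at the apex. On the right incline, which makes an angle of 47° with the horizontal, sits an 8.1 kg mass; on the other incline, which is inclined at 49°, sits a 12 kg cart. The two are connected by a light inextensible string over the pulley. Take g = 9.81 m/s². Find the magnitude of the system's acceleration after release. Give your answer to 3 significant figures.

Resolve each weight along its own incline: the 8.1 kg mass has component 8.1 × 9.81 × sin 47° = 58.114 N down its slope, and the 12 kg mass has 12 × 9.81 × sin 49° = 88.844 N down its slope.
The 12 kg side's 88.844 N exceeds the other side's 58.114 N, so that mass slides down and the 8.1 kg mass slides up. Taking that direction as positive, Newton's second law for the whole system gives 88.844 − 58.114 = (8.1 + 12) a, so a = 30.730 / 20.1 = 1.5289 m/s².

1.53 m/s²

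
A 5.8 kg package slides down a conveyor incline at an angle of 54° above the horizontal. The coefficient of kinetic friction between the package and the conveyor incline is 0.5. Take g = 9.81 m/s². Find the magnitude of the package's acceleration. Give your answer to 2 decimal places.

5.05 m/s²

Resolving the weight along the incline: the component pulling the package down the slope is mg sin 54° = 5.8 × 9.81 × 0.8090 = 46.030 N, and the normal force is N = mg cos 54° = 5.8 × 9.81 × 0.5878 = 33.445 N.
Kinetic friction acts up the slope with magnitude f = μN = 0.5 × 33.445 = 16.723 N.
Net force along the incline is 46.030 − 16.723 = 29.307 N, so a = 29.307 / 5.8 = 5.0529 m/s².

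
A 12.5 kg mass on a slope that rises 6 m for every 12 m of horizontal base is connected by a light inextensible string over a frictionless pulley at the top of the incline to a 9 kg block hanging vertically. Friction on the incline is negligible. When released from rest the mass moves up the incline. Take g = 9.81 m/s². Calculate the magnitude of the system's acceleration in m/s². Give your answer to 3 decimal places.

For the mass on the incline: the weight component along the slope is m₁g sin 26.57° = 12.5 × 9.81 × 0.4472 = 54.838 N and the normal force is N = m₁g cos 26.57° = 109.679 N.
Newton's second law for the mass (up-slope positive): T − 54.838 = 12.5 a. For the hanging block (downward positive): 9 × 9.81 − T = 9 a.
Adding the two equations eliminates T: 33.452 = 21.5 a, so a = 1.5559 m/s².

1.556 m/s²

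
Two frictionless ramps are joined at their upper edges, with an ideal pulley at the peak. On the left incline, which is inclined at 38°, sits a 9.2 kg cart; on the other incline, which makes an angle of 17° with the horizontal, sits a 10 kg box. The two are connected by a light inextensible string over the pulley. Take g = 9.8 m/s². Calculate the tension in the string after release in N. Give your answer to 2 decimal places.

Resolve each weight along its own incline: the 9.2 kg mass has component 9.2 × 9.8 × sin 38° = 55.508 N down its slope, and the 10 kg mass has 10 × 9.8 × sin 17° = 28.652 N down its slope.
The 9.2 kg side's 55.508 N exceeds the other side's 28.652 N, so that mass slides down and the 10 kg mass slides up. Taking that direction as positive, Newton's second law for the whole system gives 55.508 − 28.652 = (9.2 + 10) a, so a = 26.856 / 19.2 = 1.3988 m/s².
For the 10 kg mass (up-slope positive): T − 28.652 = 10 × 1.3988, so T = 42.640 N.

42.64 N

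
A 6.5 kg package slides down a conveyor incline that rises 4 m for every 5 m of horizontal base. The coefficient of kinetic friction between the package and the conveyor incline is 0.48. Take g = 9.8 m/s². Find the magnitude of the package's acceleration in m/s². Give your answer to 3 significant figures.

2.45 m/s²

Resolving the weight along the incline: the component pulling the package down the slope is mg sin 38.66° = 6.5 × 9.8 × 0.6247 = 39.793 N, and the normal force is N = mg cos 38.66° = 6.5 × 9.8 × 0.7809 = 49.743 N.
Kinetic friction acts up the slope with magnitude f = μN = 0.48 × 49.743 = 23.877 N.
Net force along the incline is 39.793 − 23.877 = 15.916 N, so a = 15.916 / 6.5 = 2.4486 m/s².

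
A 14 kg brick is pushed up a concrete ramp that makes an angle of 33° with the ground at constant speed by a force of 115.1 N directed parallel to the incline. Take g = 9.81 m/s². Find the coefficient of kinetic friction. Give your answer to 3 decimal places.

At constant speed ΣF = 0 along the incline. The applied 115.1 N acts up the slope; the weight component mg sin 33° = 74.801 N and kinetic friction μN both act down the slope.
So 115.1 = 74.801 + μ × 115.183, giving μ = (115.1 − 74.801) / 115.183 = 0.3499.

0.350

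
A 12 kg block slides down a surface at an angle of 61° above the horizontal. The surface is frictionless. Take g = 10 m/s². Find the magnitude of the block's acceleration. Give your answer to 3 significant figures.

8.75 m/s²

Resolving the weight along the incline: the component pulling the block down the slope is mg sin 61° = 12 × 10 × 0.8746 = 104.952 N, and the normal force is N = mg cos 61° = 12 × 10 × 0.4848 = 58.176 N.
With no friction the net force along the incline is 104.952 N, so a = g sin 61° = 104.952 / 12 = 8.7460 m/s².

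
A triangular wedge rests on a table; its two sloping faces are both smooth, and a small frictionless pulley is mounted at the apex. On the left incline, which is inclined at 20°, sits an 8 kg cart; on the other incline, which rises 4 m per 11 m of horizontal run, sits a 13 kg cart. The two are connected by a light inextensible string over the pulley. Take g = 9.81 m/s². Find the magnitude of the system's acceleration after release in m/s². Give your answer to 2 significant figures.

0.80 m/s²

Resolve each weight along its own incline: the 8 kg mass has component 8 × 9.81 × sin 20° = 26.842 N down its slope, and the 13 kg mass has 13 × 9.81 × sin 19.98° = 43.582 N down its slope.
The 13 kg side's 43.582 N exceeds the other side's 26.842 N, so that mass slides down and the 8 kg mass slides up. Taking that direction as positive, Newton's second law for the whole system gives 43.582 − 26.842 = (8 + 13) a, so a = 16.740 / 21 = 0.7971 m/s².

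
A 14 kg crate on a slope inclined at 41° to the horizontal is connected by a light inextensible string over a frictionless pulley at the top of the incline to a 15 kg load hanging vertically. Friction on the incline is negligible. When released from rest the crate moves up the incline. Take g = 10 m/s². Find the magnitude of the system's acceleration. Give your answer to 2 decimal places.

2.01 m/s²

For the crate on the incline: the weight component along the slope is m₁g sin 41° = 14 × 10 × 0.6561 = 91.854 N and the normal force is N = m₁g cos 41° = 105.659 N.
Newton's second law for the crate (up-slope positive): T − 91.854 = 14 a. For the hanging load (downward positive): 15 × 10 − T = 15 a.
Adding the two equations eliminates T: 58.146 = 29 a, so a = 2.0050 m/s².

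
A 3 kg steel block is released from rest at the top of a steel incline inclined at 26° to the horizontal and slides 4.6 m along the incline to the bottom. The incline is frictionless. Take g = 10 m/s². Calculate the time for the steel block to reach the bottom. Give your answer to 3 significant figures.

The weight component along the incline is mg sin 26° = 13.151 N and the normal force is N = mg cos 26° = 26.964 N.
With no friction, a = g sin 26° = 4.3837 m/s².
Starting from rest, L = ½at², so t = √(2L/a) = √(2 × 4.6 / 4.3837) = 1.4487 s.

1.45 s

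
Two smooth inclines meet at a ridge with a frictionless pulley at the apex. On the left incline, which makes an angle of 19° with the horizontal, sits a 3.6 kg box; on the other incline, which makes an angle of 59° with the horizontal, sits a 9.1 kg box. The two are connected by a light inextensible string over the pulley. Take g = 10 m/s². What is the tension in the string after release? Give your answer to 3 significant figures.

30.5 N

Resolve each weight along its own incline: the 3.6 kg mass has component 3.6 × 10 × sin 19° = 11.720 N down its slope, and the 9.1 kg mass has 9.1 × 10 × sin 59° = 78.002 N down its slope.
The 9.1 kg side's 78.002 N exceeds the other side's 11.720 N, so that mass slides down and the 3.6 kg mass slides up. Taking that direction as positive, Newton's second law for the whole system gives 78.002 − 11.720 = (3.6 + 9.1) a, so a = 66.282 / 12.7 = 5.2191 m/s².
For the 3.6 kg mass (up-slope positive): T − 11.720 = 3.6 × 5.2191, so T = 30.509 N.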